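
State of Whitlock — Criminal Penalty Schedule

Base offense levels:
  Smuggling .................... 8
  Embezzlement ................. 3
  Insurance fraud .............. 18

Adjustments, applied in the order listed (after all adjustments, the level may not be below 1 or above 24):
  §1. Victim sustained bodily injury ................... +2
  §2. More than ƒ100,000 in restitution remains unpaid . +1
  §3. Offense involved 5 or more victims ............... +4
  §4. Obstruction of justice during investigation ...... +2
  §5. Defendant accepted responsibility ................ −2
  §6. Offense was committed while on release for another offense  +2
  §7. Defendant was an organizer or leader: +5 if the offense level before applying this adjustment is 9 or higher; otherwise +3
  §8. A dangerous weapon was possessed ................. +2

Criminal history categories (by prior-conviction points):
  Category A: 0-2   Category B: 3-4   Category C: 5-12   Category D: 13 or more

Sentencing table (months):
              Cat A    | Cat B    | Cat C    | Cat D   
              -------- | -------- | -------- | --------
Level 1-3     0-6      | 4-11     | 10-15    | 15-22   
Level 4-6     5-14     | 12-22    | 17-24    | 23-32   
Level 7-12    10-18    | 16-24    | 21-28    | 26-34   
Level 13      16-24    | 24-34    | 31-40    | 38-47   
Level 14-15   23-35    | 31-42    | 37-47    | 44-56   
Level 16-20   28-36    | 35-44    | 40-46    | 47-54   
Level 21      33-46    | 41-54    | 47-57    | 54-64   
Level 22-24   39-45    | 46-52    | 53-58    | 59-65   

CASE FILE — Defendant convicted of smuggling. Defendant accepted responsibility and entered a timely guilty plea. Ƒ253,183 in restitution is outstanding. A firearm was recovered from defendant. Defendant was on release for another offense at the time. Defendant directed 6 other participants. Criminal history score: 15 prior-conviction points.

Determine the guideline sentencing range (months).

Base offense level for smuggling: 8.
§1 does not apply.
§2 applies: 8 + 1 = 9.
§3 does not apply.
§4 does not apply.
§5 applies: 9 − 2 = 7.
§6 applies: 7 + 2 = 9.
§7 applies (level before this adjustment is 9 ≥ 9, so +5): 9 + 5 = 14.
§8 applies: 14 + 2 = 16.
Final offense level: 16.
Criminal history: 15 prior points → Category D (13+).
Level 16 falls in the 16-20 band.
Grid: Level 16-20 × Category D = 47-54 months.

47-54 months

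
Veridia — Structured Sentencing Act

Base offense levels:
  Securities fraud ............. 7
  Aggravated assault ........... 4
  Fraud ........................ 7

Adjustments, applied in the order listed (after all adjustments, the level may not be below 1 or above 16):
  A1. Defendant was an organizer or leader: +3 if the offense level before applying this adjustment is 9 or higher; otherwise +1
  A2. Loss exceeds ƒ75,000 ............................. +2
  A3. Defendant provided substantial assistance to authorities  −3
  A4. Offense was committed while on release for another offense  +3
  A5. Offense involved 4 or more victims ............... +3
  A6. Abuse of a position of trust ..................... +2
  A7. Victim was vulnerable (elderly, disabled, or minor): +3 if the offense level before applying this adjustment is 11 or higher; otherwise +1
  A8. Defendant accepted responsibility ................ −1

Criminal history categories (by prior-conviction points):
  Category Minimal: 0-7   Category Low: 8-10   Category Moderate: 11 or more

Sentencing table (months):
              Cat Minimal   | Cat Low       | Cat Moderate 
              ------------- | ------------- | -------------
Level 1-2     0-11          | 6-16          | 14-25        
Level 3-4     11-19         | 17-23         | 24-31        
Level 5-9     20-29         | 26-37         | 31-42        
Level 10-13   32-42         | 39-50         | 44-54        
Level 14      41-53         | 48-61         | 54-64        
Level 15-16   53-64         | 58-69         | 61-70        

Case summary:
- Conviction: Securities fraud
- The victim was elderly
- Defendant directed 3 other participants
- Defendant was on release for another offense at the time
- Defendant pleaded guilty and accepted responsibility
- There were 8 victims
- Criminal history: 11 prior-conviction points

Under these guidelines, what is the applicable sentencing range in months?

61-70 months

Base offense level for securities fraud: 7.
A1 applies (level before this adjustment is 7 < 9, so +1): 7 + 1 = 8.
A4 applies: 8 + 3 = 11.
A5 applies: 11 + 3 = 14.
A6 does not apply.
A7 applies (level before this adjustment is 14 ≥ 11, so +3): 14 + 3 = 17.
A8 applies: 17 − 1 = 16.
Final offense level: 16.
Criminal history: 11 prior points → Category Moderate (11+).
Level 16 falls in the 15-16 band.
Grid: Level 15-16 × Category Moderate = 61-70 months.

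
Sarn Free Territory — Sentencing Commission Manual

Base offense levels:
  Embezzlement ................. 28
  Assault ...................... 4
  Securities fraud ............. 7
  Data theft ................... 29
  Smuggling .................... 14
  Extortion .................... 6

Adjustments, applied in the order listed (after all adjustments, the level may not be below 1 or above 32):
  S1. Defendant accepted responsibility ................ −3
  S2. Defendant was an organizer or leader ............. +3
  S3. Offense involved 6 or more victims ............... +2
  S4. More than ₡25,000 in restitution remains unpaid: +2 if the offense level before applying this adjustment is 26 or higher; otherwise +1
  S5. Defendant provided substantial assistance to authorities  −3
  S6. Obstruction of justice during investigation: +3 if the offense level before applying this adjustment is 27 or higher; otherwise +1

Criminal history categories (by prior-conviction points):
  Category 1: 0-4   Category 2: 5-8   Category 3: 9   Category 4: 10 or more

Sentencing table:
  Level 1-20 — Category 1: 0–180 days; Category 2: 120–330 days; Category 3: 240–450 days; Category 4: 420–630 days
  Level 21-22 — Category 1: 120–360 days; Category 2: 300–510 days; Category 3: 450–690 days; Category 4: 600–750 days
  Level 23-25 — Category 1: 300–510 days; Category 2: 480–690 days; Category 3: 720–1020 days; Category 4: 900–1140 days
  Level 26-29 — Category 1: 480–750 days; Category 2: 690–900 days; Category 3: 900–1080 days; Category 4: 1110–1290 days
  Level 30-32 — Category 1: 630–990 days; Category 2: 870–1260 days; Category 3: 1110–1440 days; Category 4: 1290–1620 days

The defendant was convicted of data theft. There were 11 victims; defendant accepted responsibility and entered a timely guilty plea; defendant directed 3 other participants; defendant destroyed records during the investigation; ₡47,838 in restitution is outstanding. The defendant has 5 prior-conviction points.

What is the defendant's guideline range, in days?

870-1260 days

Base offense level for data theft: 29.
S1 applies: 29 − 3 = 26.
S2 applies: 26 + 3 = 29.
S3 applies: 29 + 2 = 31.
S4 applies (level before this adjustment is 31 ≥ 26, so +2): 31 + 2 = 33.
S6 applies (level before this adjustment is 33 ≥ 27, so +3): 33 + 3 = 36.
Level 36 exceeds the maximum of 32; capped at 32.
Final offense level: 32.
Criminal history: 5 prior points → Category 2 (5-8).
Level 32 falls in the 30-32 band.
Grid: Level 30-32 × Category 2 = 870-1260 days.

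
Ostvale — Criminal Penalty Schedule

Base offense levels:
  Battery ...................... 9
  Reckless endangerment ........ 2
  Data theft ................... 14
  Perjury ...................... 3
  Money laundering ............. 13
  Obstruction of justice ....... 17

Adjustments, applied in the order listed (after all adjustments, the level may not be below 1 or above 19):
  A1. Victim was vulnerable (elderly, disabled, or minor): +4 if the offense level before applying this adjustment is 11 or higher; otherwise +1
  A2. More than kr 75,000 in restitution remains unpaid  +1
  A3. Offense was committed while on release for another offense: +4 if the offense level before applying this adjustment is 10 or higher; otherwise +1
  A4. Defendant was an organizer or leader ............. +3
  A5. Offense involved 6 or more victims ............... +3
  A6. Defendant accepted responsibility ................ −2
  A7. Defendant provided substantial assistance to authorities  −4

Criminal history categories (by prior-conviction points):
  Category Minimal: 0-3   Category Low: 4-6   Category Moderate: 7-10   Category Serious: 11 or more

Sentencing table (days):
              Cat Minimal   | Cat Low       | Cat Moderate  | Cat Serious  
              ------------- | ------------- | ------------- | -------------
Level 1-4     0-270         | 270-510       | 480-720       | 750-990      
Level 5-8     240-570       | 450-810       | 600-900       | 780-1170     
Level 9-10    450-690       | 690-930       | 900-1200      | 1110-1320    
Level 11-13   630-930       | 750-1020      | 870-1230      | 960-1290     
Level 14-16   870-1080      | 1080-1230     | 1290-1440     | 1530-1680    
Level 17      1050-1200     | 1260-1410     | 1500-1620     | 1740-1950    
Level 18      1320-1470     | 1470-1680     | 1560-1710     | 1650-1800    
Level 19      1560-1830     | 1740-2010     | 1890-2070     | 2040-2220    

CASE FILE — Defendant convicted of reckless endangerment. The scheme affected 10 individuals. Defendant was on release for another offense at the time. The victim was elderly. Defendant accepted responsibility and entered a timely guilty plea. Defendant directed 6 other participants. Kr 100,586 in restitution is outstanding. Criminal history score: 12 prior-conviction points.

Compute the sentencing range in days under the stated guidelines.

Base offense level for reckless endangerment: 2.
A1 applies (level before this adjustment is 2 < 11, so +1): 2 + 1 = 3.
A2 applies: 3 + 1 = 4.
A3 applies (level before this adjustment is 4 < 10, so +1): 4 + 1 = 5.
A4 applies: 5 + 3 = 8.
A5 applies: 8 + 3 = 11.
A6 applies: 11 − 2 = 9.
A7 does not apply.
Final offense level: 9.
Criminal history: 12 prior points → Category Serious (11+).
Level 9 falls in the 9-10 band.
Grid: Level 9-10 × Category Serious = 1110-1320 days.

1110-1320 days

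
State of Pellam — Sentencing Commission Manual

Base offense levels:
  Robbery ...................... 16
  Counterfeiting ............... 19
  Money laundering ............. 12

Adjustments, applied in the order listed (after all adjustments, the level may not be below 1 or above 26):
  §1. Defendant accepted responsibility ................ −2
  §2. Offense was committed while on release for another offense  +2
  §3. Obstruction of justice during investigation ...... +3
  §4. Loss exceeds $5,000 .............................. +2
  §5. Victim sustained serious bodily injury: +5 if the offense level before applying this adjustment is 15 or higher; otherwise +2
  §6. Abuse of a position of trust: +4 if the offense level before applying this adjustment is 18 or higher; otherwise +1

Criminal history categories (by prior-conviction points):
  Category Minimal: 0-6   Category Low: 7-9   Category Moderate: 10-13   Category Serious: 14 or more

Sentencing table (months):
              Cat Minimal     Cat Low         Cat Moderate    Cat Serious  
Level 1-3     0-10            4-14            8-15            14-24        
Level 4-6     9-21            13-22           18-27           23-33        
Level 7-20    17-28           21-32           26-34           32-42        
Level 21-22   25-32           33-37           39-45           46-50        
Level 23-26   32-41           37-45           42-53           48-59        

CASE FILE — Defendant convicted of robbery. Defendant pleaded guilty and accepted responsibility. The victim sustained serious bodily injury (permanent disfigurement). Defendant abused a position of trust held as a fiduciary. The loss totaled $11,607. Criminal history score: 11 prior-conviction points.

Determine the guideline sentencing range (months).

Base offense level for robbery: 16.
§1 applies: 16 − 2 = 14.
§2 does not apply.
§4 applies: 14 + 2 = 16.
§5 applies (level before this adjustment is 16 ≥ 15, so +5): 16 + 5 = 21.
§6 applies (level before this adjustment is 21 ≥ 18, so +4): 21 + 4 = 25.
Final offense level: 25.
Criminal history: 11 prior points → Category Moderate (10-13).
Level 25 falls in the 23-26 band.
Grid: Level 23-26 × Category Moderate = 42-53 months.

42-53 months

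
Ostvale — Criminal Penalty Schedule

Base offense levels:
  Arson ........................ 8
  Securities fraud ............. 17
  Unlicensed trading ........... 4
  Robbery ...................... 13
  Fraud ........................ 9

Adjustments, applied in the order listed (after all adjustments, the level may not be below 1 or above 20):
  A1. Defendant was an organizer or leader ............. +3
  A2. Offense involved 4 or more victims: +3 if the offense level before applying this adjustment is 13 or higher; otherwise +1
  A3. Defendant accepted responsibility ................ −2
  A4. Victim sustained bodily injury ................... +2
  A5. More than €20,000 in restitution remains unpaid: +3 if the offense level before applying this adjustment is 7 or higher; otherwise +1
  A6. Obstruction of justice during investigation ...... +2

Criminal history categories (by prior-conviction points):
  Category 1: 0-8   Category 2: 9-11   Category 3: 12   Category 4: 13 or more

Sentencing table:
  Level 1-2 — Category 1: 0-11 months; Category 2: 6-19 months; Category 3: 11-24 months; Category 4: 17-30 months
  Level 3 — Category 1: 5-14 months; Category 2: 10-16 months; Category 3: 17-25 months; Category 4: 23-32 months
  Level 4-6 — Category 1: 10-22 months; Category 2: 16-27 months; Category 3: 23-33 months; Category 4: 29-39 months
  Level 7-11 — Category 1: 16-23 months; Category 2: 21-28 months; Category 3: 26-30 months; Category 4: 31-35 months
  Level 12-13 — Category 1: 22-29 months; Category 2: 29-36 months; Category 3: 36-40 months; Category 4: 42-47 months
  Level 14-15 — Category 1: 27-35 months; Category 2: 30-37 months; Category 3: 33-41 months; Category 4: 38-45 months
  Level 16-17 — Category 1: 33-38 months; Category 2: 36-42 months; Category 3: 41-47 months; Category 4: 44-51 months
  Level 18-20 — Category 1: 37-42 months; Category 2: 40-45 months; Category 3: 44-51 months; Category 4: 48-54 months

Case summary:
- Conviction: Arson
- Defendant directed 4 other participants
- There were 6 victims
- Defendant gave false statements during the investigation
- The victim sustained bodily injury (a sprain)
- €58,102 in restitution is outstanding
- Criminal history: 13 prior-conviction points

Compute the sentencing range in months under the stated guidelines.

Base offense level for arson: 8.
A1 applies: 8 + 3 = 11.
A2 applies (level before this adjustment is 11 < 13, so +1): 11 + 1 = 12.
A3 does not apply.
A4 applies: 12 + 2 = 14.
A5 applies (level before this adjustment is 14 ≥ 7, so +3): 14 + 3 = 17.
A6 applies: 17 + 2 = 19.
Final offense level: 19.
Criminal history: 13 prior points → Category 4 (13+).
Level 19 falls in the 18-20 band.
Grid: Level 18-20 × Category 4 = 48-54 months.

48-54 months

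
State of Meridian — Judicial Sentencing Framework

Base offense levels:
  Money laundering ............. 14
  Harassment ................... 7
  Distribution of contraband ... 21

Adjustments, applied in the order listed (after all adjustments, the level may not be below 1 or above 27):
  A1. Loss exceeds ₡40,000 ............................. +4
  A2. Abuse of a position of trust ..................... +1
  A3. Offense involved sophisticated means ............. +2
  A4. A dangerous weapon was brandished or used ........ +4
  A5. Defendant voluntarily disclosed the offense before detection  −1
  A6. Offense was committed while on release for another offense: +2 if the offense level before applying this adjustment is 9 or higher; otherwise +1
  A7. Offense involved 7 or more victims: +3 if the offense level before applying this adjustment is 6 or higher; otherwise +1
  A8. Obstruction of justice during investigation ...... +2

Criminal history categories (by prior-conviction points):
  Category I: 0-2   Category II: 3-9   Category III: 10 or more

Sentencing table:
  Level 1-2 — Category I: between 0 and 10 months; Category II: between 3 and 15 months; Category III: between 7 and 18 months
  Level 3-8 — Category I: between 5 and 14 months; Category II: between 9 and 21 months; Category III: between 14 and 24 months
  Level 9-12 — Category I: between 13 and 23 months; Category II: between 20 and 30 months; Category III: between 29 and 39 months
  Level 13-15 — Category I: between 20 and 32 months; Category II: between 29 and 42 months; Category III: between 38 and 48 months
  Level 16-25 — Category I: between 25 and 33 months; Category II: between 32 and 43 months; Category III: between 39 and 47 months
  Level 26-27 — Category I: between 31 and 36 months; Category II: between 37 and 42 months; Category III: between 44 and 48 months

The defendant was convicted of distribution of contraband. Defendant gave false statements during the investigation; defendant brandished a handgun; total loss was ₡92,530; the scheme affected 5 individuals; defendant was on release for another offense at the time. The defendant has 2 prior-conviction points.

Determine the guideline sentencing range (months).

Base offense level for distribution of contraband: 21.
A1 applies: 21 + 4 = 25.
A2 does not apply.
A3 does not apply.
A4 applies: 25 + 4 = 29.
A6 applies (level before this adjustment is 29 ≥ 9, so +2): 29 + 2 = 31.
A8 applies: 31 + 2 = 33.
Level 33 exceeds the maximum of 27; capped at 27.
Final offense level: 27.
Criminal history: 2 prior points → Category I (0-2).
Level 27 falls in the 26-27 band.
Grid: Level 26-27 × Category I = 31-36 months.

31-36 months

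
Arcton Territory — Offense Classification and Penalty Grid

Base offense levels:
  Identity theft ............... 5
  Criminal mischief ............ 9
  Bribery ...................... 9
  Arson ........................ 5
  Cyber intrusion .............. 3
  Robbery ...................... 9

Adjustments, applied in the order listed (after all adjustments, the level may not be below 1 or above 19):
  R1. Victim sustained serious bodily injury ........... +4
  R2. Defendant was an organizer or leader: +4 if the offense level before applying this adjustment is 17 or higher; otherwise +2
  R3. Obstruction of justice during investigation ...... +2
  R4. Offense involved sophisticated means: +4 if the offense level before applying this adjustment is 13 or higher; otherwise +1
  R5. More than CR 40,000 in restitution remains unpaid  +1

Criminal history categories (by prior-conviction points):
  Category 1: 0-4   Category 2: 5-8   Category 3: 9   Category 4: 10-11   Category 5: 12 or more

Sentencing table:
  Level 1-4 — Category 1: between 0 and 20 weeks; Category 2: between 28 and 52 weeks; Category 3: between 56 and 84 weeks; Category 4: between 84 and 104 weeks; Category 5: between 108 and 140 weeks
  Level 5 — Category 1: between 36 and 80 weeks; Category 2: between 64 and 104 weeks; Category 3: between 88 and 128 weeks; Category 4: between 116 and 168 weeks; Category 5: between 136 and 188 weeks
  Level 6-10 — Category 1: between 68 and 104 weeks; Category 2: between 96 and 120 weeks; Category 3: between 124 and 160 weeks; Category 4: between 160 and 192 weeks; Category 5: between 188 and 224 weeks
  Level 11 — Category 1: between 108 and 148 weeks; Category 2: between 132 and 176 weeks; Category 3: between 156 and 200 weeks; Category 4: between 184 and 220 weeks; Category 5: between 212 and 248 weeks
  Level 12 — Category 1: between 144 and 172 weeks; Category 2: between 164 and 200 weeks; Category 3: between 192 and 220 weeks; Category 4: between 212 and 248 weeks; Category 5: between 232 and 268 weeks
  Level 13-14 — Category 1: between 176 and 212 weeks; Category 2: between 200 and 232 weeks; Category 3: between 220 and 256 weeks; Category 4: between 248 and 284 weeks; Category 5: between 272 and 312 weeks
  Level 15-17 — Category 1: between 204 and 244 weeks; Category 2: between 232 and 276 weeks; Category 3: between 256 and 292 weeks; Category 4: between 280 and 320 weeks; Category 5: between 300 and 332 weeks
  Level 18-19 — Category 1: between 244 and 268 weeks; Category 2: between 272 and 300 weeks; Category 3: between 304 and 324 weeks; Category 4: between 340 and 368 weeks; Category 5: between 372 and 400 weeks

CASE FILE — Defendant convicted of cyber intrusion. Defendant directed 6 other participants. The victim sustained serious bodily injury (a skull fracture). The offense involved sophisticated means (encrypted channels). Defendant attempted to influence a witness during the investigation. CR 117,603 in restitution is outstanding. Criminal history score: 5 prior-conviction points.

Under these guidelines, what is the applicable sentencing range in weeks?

200-232 weeks

Base offense level for cyber intrusion: 3.
R1 applies: 3 + 4 = 7.
R2 applies (level before this adjustment is 7 < 17, so +2): 7 + 2 = 9.
R3 applies: 9 + 2 = 11.
R4 applies (level before this adjustment is 11 < 13, so +1): 11 + 1 = 12.
R5 applies: 12 + 1 = 13.
Final offense level: 13.
Criminal history: 5 prior points → Category 2 (5-8).
Level 13 falls in the 13-14 band.
Grid: Level 13-14 × Category 2 = 200-232 weeks.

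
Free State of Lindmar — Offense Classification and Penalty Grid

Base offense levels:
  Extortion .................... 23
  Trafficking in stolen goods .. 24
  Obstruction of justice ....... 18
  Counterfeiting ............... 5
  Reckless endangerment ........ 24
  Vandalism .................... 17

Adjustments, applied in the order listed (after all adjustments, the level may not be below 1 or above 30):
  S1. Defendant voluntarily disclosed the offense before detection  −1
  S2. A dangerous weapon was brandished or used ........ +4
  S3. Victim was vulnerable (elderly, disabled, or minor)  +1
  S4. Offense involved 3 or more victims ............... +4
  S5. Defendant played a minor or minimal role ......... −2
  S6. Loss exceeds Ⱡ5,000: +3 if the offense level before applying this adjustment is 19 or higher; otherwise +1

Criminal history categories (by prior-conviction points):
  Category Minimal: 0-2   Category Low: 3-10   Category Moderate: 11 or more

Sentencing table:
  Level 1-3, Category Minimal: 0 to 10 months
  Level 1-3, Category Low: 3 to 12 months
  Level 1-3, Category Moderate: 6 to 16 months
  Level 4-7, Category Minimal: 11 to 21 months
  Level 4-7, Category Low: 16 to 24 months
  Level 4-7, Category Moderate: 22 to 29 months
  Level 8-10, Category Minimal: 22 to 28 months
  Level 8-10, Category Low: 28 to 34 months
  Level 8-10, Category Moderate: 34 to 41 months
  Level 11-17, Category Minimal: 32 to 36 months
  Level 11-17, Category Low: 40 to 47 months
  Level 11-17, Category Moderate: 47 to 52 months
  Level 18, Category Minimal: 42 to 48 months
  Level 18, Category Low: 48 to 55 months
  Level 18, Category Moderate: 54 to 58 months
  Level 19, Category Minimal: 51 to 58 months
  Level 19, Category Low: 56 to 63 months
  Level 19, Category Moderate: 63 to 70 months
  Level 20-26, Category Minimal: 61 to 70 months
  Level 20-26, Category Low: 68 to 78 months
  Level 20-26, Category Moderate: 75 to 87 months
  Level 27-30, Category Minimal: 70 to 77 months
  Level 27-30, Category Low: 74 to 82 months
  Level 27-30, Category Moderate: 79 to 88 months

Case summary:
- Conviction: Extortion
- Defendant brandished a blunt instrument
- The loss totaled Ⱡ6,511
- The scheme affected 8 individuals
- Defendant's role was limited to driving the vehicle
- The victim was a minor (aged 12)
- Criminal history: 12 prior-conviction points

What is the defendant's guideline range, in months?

79-88 months

Base offense level for extortion: 23.
S1 does not apply.
S2 applies: 23 + 4 = 27.
S3 applies: 27 + 1 = 28.
S4 applies: 28 + 4 = 32.
S5 applies: 32 − 2 = 30.
S6 applies (level before this adjustment is 30 ≥ 19, so +3): 30 + 3 = 33.
Level 33 exceeds the maximum of 30; capped at 30.
Final offense level: 30.
Criminal history: 12 prior points → Category Moderate (11+).
Level 30 falls in the 27-30 band.
Grid: Level 27-30 × Category Moderate = 79-88 months.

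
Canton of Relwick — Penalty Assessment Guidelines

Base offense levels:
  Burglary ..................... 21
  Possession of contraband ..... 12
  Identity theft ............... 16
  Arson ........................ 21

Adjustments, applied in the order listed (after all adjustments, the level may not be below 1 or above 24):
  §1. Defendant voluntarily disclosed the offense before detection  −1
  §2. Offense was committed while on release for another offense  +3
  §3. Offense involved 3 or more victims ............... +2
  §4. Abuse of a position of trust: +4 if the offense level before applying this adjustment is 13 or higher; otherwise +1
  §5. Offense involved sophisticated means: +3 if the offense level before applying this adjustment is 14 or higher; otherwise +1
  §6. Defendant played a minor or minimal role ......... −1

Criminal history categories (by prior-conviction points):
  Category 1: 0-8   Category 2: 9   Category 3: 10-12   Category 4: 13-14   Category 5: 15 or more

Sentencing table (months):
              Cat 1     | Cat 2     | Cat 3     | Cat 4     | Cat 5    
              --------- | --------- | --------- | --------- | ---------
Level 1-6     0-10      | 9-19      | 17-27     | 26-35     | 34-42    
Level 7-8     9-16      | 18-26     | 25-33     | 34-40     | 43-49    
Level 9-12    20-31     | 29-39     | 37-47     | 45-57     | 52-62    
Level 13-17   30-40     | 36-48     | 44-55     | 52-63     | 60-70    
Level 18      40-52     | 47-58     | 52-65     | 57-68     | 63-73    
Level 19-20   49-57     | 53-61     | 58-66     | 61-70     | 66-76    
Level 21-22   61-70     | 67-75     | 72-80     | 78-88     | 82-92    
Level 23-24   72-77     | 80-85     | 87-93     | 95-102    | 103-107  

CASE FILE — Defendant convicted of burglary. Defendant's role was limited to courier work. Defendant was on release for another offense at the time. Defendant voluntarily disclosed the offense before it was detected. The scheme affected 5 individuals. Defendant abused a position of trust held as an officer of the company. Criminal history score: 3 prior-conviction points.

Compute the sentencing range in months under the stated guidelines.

72-77 months

Base offense level for burglary: 21.
§1 applies: 21 − 1 = 20.
§2 applies: 20 + 3 = 23.
§3 applies: 23 + 2 = 25.
§4 applies (level before this adjustment is 25 ≥ 13, so +4): 25 + 4 = 29.
§6 applies: 29 − 1 = 28.
Level 28 exceeds the maximum of 24; capped at 24.
Final offense level: 24.
Criminal history: 3 prior points → Category 1 (0-8).
Level 24 falls in the 23-24 band.
Grid: Level 23-24 × Category 1 = 72-77 months.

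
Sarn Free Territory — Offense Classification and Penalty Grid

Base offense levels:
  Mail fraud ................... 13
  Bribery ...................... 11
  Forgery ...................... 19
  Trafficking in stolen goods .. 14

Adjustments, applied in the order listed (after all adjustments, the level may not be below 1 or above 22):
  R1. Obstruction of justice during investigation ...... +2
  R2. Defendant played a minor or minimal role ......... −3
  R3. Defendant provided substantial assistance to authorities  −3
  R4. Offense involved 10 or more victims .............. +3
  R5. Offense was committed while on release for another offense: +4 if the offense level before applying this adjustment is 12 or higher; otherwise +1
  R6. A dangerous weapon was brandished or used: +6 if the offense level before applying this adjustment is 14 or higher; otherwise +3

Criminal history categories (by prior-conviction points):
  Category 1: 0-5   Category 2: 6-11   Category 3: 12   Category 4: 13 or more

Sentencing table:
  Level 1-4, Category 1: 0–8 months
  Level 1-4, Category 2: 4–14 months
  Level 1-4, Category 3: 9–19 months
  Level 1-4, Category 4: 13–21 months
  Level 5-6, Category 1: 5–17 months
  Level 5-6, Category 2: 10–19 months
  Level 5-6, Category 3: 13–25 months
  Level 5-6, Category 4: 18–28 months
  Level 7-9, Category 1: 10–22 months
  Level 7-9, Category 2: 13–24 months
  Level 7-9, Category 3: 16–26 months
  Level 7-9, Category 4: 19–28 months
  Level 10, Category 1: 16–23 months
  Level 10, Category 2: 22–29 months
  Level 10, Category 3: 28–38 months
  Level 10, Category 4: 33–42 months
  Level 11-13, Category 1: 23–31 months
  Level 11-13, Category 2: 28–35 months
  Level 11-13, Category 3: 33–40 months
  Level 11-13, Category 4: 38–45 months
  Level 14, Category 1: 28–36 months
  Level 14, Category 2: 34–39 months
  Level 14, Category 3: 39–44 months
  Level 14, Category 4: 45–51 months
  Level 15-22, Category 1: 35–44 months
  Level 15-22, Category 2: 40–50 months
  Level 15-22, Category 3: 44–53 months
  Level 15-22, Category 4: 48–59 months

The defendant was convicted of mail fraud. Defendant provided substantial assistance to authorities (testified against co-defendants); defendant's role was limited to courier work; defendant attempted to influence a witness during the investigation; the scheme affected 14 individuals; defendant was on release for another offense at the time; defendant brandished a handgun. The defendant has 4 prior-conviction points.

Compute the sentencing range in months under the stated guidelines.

Base offense level for mail fraud: 13.
R1 applies: 13 + 2 = 15.
R2 applies: 15 − 3 = 12.
R3 applies: 12 − 3 = 9.
R4 applies: 9 + 3 = 12.
R5 applies (level before this adjustment is 12 ≥ 12, so +4): 12 + 4 = 16.
R6 applies (level before this adjustment is 16 ≥ 14, so +6): 16 + 6 = 22.
Final offense level: 22.
Criminal history: 4 prior points → Category 1 (0-5).
Level 22 falls in the 15-22 band.
Grid: Level 15-22 × Category 1 = 35-44 months.

35-44 months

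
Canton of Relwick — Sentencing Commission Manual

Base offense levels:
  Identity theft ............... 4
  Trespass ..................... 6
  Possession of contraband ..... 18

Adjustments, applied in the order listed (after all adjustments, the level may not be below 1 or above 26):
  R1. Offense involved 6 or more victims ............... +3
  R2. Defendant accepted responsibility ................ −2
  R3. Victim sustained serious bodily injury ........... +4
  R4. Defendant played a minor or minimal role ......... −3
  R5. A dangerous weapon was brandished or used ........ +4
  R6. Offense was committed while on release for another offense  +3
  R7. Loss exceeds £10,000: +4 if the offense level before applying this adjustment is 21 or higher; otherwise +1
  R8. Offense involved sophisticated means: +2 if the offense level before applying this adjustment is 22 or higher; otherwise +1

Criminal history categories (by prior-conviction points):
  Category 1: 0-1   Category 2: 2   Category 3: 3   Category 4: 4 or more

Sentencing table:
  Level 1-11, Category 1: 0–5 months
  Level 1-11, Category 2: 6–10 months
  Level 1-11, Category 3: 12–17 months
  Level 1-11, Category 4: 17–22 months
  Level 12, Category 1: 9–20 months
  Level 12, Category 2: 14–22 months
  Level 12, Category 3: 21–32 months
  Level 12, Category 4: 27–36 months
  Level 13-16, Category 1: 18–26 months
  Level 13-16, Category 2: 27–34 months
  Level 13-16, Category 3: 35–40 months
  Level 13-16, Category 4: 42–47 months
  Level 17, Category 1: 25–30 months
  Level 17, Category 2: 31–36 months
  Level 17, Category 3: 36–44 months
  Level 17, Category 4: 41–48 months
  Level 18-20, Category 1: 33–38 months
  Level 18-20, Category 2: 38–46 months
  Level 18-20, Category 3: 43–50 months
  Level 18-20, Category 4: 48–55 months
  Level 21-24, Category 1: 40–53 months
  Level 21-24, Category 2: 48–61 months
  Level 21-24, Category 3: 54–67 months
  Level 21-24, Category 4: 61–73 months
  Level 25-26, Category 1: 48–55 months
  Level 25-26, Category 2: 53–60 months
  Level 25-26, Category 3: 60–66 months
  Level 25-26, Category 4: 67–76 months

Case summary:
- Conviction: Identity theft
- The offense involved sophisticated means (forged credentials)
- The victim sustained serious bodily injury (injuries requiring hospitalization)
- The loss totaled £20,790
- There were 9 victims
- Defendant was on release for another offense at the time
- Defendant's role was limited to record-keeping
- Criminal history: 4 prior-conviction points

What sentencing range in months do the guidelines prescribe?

42-47 months

Base offense level for identity theft: 4.
R1 applies: 4 + 3 = 7.
R2 does not apply.
R3 applies: 7 + 4 = 11.
R4 applies: 11 − 3 = 8.
R6 applies: 8 + 3 = 11.
R7 applies (level before this adjustment is 11 < 21, so +1): 11 + 1 = 12.
R8 applies (level before this adjustment is 12 < 22, so +1): 12 + 1 = 13.
Final offense level: 13.
Criminal history: 4 prior points → Category 4 (4+).
Level 13 falls in the 13-16 band.
Grid: Level 13-16 × Category 4 = 42-47 months.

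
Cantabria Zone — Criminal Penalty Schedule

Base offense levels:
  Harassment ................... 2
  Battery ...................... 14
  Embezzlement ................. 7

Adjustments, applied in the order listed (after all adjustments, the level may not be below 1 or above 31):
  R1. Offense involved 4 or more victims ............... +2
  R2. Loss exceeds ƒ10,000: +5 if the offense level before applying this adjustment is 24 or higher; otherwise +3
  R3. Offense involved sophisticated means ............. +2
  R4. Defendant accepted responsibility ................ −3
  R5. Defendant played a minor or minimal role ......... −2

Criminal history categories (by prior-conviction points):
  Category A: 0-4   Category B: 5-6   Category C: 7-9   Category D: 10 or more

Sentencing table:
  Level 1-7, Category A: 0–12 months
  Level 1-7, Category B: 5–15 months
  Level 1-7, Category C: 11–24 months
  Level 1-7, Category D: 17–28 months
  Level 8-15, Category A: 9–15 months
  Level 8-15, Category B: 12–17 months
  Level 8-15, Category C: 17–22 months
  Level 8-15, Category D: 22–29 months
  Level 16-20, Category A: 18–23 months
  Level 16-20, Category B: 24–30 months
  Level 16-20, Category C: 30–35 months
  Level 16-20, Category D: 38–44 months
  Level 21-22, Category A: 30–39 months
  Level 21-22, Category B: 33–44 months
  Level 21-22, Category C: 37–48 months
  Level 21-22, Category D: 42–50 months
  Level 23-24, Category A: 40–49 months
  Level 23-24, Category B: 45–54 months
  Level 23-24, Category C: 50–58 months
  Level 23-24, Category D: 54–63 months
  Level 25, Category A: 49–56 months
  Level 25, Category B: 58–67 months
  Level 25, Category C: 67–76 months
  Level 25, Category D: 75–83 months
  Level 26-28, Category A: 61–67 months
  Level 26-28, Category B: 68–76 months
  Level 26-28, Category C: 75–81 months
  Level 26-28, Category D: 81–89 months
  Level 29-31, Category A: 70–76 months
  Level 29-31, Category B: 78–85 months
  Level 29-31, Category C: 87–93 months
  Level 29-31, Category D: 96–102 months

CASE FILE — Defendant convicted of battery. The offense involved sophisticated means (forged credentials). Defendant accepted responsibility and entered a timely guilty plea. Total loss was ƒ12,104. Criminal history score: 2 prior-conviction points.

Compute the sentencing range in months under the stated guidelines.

Base offense level for battery: 14.
R1 does not apply.
R2 applies (level before this adjustment is 14 < 24, so +3): 14 + 3 = 17.
R3 applies: 17 + 2 = 19.
R4 applies: 19 − 3 = 16.
R5 does not apply.
Final offense level: 16.
Criminal history: 2 prior points → Category A (0-4).
Level 16 falls in the 16-20 band.
Grid: Level 16-20 × Category A = 18-23 months.

18-23 months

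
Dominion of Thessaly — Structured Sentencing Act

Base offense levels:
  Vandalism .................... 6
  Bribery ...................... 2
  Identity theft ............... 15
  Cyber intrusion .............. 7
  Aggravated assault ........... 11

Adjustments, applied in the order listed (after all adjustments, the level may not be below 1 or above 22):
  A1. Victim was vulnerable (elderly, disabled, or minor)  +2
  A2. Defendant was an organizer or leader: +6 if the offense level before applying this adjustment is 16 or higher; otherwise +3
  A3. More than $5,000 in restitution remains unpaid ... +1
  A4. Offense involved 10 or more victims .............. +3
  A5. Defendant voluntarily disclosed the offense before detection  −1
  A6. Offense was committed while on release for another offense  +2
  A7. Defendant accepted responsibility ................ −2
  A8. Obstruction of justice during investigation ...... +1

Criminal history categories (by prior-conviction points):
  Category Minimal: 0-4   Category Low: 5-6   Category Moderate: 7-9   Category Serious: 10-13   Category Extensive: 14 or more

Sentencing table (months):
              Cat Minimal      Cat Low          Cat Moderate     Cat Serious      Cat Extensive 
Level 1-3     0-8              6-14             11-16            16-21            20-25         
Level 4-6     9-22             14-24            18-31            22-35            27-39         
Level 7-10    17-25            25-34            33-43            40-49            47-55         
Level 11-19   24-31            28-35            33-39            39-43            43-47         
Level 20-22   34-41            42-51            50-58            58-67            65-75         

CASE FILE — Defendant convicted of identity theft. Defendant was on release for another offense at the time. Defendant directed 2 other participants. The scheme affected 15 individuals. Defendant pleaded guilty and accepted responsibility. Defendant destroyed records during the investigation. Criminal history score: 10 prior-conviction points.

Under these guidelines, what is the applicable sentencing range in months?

Base offense level for identity theft: 15.
A1 does not apply.
A2 applies (level before this adjustment is 15 < 16, so +3): 15 + 3 = 18.
A3 does not apply.
A4 applies: 18 + 3 = 21.
A5 does not apply.
A6 applies: 21 + 2 = 23.
A7 applies: 23 − 2 = 21.
A8 applies: 21 + 1 = 22.
Final offense level: 22.
Criminal history: 10 prior points → Category Serious (10-13).
Level 22 falls in the 20-22 band.
Grid: Level 20-22 × Category Serious = 58-67 months.

58-67 months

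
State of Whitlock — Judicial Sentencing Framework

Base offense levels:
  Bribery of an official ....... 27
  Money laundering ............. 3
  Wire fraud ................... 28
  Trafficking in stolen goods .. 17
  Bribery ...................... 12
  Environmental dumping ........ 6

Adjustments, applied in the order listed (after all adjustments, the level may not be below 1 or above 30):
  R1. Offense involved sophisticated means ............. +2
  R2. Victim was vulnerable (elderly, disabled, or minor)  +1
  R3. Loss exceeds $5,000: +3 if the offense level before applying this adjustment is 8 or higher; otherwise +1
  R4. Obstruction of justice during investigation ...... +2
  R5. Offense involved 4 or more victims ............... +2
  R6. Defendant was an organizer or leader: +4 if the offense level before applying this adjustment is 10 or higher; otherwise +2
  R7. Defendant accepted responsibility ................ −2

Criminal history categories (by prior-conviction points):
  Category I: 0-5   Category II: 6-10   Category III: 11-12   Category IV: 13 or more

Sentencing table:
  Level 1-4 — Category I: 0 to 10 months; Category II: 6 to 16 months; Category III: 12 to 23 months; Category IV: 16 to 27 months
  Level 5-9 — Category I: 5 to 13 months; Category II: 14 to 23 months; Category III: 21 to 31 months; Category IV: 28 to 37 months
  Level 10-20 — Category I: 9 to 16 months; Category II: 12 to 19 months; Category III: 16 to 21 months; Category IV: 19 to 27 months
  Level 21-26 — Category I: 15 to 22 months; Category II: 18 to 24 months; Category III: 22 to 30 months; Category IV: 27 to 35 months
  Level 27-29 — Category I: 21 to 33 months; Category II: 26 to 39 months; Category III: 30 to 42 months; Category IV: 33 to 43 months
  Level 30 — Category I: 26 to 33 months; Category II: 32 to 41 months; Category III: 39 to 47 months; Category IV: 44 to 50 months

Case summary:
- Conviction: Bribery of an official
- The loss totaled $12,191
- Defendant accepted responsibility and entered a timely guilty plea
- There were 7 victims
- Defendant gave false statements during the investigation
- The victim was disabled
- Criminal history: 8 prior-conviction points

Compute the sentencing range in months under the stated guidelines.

Base offense level for bribery of an official: 27.
R1 does not apply.
R2 applies: 27 + 1 = 28.
R3 applies (level before this adjustment is 28 ≥ 8, so +3): 28 + 3 = 31.
R4 applies: 31 + 2 = 33.
R5 applies: 33 + 2 = 35.
R7 applies: 35 − 2 = 33.
Level 33 exceeds the maximum of 30; capped at 30.
Final offense level: 30.
Criminal history: 8 prior points → Category II (6-10).
Level 30 falls in the 30 band.
Grid: Level 30 × Category II = 32-41 months.

32-41 months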